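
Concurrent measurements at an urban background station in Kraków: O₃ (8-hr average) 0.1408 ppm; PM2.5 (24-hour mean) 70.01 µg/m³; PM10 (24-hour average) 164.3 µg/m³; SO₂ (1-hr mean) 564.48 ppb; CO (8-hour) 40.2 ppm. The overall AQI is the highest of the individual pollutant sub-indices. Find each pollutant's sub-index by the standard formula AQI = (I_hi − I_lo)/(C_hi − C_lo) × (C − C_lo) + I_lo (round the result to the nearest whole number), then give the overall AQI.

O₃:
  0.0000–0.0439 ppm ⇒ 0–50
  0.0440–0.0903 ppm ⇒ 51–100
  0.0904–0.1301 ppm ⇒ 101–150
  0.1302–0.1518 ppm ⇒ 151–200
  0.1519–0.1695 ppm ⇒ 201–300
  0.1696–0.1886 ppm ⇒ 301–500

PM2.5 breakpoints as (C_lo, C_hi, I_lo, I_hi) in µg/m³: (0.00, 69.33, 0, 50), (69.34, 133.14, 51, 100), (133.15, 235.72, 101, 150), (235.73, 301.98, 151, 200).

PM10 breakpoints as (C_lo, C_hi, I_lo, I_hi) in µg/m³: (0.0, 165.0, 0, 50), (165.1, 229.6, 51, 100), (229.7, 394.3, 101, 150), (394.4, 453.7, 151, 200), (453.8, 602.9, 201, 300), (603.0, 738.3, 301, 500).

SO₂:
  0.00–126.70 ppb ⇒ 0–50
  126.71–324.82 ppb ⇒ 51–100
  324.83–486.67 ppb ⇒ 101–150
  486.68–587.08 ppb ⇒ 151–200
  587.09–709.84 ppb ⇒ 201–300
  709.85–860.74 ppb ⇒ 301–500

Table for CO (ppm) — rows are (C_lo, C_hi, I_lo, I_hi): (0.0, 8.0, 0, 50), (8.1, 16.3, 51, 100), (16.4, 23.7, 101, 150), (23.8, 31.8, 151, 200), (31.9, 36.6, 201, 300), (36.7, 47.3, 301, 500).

O₃: row 0.1302–0.1518 (AQI 151–200). (200−151)·(0.1408−0.1302)/(0.1518−0.1302) + 151 = 49·0.0106/0.0216 + 151 ≈ 175.05 → 175.
PM2.5: row 69.34–133.14 (AQI 51–100). (100−51)·(70.01−69.34)/(133.14−69.34) + 51 = 49·0.67/63.80 + 51 ≈ 51.51 → 52.
PM10 164.3: bracket 0.0–165.0 → index 0–50; slope 50/165.0, offset 164.3.
AQI = 0 + 50/165.0·164.3 ≈ 49.79 ⇒ 50.
SO₂: 564.48 ∈ [486.68, 587.08] ↔ index [151, 200].
151 + (564.48−486.68)·(200−151)/(587.08−486.68) = 151 + 77.80·49/100.40 ≈ 188.97, so AQI = 189.
CO: 40.2 lies in 36.7–47.3, so I_lo=301, I_hi=500, C_lo=36.7, C_hi=47.3.
(500−301)/(47.3−36.7) × (40.2−36.7) + 301 = 199/10.6 × 3.5 + 301 ≈ 366.71 → 367.
Sub-indices: O₃→175, PM2.5→52, PM10→50, SO₂→189, CO→367. Overall AQI = max = 367; dominant pollutant is CO.

367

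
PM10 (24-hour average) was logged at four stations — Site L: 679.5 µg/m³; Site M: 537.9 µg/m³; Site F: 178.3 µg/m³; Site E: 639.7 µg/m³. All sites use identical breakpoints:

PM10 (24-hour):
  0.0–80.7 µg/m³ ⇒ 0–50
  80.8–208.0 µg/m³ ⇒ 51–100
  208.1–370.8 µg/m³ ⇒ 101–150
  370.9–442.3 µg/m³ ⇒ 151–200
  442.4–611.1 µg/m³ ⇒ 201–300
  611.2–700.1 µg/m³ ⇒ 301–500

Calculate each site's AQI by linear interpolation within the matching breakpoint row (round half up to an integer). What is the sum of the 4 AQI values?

1165

Site L: 679.5 lies in 611.2–700.1, so I_lo=301, I_hi=500, C_lo=611.2, C_hi=700.1.
(500−301)/(700.1−611.2) × (679.5−611.2) + 301 = 199/88.9 × 68.3 + 301 ≈ 453.89 → 454.
Site M: row 442.4–611.1 (AQI 201–300). (300−201)·(537.9−442.4)/(611.1−442.4) + 201 = 99·95.5/168.7 + 201 ≈ 257.04 → 257.
Site F: 178.3 lies in 80.8–208.0, so I_lo=51, I_hi=100, C_lo=80.8, C_hi=208.0.
(100−51)/(208.0−80.8) × (178.3−80.8) + 51 = 49/127.2 × 97.5 + 51 ≈ 88.56 → 89.
Site E 639.7: bracket 611.2–700.1 → index 301–500; slope 199/88.9, offset 28.5.
AQI = 301 + 199/88.9·28.5 ≈ 364.80 ⇒ 365.
AQIs: Site L=454, Site M=257, Site F=89, Site E=365. Sum = 454 + 257 + 89 + 365 = 1165.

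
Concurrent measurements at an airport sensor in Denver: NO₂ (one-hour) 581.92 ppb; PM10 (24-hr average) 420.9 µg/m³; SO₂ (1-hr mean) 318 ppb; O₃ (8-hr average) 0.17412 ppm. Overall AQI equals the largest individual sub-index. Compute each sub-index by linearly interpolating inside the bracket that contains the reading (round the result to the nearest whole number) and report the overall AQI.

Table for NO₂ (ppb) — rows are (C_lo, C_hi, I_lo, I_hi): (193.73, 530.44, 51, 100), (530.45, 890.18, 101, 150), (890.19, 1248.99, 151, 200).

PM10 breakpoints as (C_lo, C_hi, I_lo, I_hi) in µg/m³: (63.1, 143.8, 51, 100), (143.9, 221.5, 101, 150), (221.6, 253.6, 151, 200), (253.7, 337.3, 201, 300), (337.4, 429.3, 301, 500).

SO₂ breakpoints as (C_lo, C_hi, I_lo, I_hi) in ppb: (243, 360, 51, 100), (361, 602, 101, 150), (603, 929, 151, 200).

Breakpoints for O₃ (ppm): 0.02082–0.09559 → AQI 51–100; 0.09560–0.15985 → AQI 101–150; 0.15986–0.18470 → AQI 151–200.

482

NO₂: 581.92 ∈ [530.45, 890.18] ↔ index [101, 150].
101 + (581.92−530.45)·(150−101)/(890.18−530.45) = 101 + 51.47·49/359.73 ≈ 108.01, so AQI = 108.
PM10 420.9: bracket 337.4–429.3 → index 301–500; slope 199/91.9, offset 83.5.
AQI = 301 + 199/91.9·83.5 ≈ 481.81 ⇒ 482.
SO₂: 318 ∈ [243, 360] ↔ index [51, 100].
51 + (318−243)·(100−51)/(360−243) = 51 + 75·49/117 ≈ 82.41, so AQI = 82.
O₃ 0.17412: bracket 0.15986–0.18470 → index 151–200; slope 49/0.02484, offset 0.01426.
AQI = 151 + 49/0.02484·0.01426 ≈ 179.13 ⇒ 179.
Sub-indices: NO₂→108, PM10→482, SO₂→82, O₃→179. Overall AQI = max = 482; dominant pollutant is PM10.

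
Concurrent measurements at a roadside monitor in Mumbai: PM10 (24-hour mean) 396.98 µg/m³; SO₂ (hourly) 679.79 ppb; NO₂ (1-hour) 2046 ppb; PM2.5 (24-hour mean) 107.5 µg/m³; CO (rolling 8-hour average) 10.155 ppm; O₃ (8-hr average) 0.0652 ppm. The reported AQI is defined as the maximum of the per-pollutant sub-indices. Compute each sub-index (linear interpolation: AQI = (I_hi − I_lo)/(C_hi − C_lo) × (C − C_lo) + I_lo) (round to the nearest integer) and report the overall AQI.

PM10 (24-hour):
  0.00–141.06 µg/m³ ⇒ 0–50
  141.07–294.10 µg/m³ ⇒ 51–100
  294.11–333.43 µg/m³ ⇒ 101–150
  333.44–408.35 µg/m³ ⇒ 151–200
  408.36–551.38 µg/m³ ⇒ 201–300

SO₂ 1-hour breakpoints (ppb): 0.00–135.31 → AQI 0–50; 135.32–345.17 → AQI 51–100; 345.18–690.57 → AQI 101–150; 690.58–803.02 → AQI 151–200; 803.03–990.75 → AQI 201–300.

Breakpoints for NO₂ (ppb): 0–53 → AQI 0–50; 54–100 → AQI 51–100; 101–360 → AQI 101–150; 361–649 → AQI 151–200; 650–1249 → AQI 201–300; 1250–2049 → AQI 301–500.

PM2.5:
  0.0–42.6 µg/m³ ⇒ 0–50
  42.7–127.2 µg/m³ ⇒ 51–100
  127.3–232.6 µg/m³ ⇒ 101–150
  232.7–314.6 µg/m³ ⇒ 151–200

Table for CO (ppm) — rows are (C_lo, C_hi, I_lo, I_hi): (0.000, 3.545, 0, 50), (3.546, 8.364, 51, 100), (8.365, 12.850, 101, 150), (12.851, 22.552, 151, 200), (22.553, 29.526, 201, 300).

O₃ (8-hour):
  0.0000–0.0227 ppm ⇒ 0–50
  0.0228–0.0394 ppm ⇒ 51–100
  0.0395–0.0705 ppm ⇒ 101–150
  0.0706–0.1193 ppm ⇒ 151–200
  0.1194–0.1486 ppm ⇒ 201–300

PM10: row 333.44–408.35 (AQI 151–200). (200−151)·(396.98−333.44)/(408.35−333.44) + 151 = 49·63.54/74.91 + 151 ≈ 192.56 → 193.
SO₂: row 345.18–690.57 (AQI 101–150). (150−101)·(679.79−345.18)/(690.57−345.18) + 101 = 49·334.61/345.39 + 101 ≈ 148.47 → 148.
NO₂ 2046: bracket 1250–2049 → index 301–500; slope 199/799, offset 796.
AQI = 301 + 199/799·796 ≈ 499.25 ⇒ 499.
PM2.5: 107.5 ∈ [42.7, 127.2] ↔ index [51, 100].
51 + (107.5−42.7)·(100−51)/(127.2−42.7) = 51 + 64.8·49/84.5 ≈ 88.58, so AQI = 89.
CO 10.155: bracket 8.365–12.850 → index 101–150; slope 49/4.485, offset 1.790.
AQI = 101 + 49/4.485·1.790 ≈ 120.56 ⇒ 121.
O₃ 0.0652: bracket 0.0395–0.0705 → index 101–150; slope 49/0.0310, offset 0.0257.
AQI = 101 + 49/0.0310·0.0257 ≈ 141.62 ⇒ 142.
Sub-indices: PM10→193, SO₂→148, NO₂→499, PM2.5→89, CO→121, O₃→142. Overall AQI = max = 499; dominant pollutant is NO₂.

499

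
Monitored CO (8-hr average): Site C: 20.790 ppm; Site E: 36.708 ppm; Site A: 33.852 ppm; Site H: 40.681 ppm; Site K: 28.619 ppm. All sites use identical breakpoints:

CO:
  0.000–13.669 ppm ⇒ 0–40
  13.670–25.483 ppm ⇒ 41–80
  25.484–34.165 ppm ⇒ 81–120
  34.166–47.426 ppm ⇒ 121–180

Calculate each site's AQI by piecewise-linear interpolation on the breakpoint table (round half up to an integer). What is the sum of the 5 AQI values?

Site C 20.790: bracket 13.670–25.483 → index 41–80; slope 39/11.813, offset 7.120.
AQI = 41 + 39/11.813·7.120 ≈ 64.51 ⇒ 65.
Site E 36.708: bracket 34.166–47.426 → index 121–180; slope 59/13.260, offset 2.542.
AQI = 121 + 59/13.260·2.542 ≈ 132.31 ⇒ 132.
Site A: 33.852 ∈ [25.484, 34.165] ↔ index [81, 120].
81 + (33.852−25.484)·(120−81)/(34.165−25.484) = 81 + 8.368·39/8.681 ≈ 118.59, so AQI = 119.
Site H: 40.681 lies in 34.166–47.426, so I_lo=121, I_hi=180, C_lo=34.166, C_hi=47.426.
(180−121)/(47.426−34.166) × (40.681−34.166) + 121 = 59/13.260 × 6.515 + 121 ≈ 149.99 → 150.
Site K: row 25.484–34.165 (AQI 81–120). (120−81)·(28.619−25.484)/(34.165−25.484) + 81 = 39·3.135/8.681 + 81 ≈ 95.08 → 95.
AQIs: Site C=65, Site E=132, Site A=119, Site H=150, Site K=95. Sum = 65 + 132 + 119 + 150 + 95 = 561.

561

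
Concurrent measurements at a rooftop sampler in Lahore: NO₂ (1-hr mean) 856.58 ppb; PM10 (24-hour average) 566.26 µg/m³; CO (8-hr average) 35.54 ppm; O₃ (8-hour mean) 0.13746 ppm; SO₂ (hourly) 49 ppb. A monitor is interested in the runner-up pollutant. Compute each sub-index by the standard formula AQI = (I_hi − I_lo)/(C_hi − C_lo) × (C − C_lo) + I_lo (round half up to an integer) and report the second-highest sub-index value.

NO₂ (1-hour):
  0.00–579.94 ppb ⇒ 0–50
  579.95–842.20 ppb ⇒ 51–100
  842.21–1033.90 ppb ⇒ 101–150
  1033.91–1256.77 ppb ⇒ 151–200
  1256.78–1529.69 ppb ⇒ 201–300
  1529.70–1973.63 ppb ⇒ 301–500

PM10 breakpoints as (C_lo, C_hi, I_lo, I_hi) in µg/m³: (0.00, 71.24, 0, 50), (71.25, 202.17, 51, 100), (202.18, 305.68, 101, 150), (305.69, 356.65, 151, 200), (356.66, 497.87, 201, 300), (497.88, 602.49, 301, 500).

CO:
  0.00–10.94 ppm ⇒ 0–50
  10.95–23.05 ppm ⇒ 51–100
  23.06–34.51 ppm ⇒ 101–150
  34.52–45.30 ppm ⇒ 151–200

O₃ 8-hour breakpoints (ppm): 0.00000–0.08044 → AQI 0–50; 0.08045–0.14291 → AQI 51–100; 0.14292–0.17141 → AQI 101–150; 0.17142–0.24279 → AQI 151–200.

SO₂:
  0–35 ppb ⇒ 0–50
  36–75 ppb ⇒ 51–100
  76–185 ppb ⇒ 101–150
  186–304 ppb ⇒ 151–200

NO₂: 856.58 ∈ [842.21, 1033.90] ↔ index [101, 150].
101 + (856.58−842.21)·(150−101)/(1033.90−842.21) = 101 + 14.37·49/191.69 ≈ 104.67, so AQI = 105.
PM10 566.26: bracket 497.88–602.49 → index 301–500; slope 199/104.61, offset 68.38.
AQI = 301 + 199/104.61·68.38 ≈ 431.08 ⇒ 431.
CO: row 34.52–45.30 (AQI 151–200). (200−151)·(35.54−34.52)/(45.30−34.52) + 151 = 49·1.02/10.78 + 151 ≈ 155.64 → 156.
O₃: 0.13746 lies in 0.08045–0.14291, so I_lo=51, I_hi=100, C_lo=0.08045, C_hi=0.14291.
(100−51)/(0.14291−0.08045) × (0.13746−0.08045) + 51 = 49/0.06246 × 0.05701 + 51 ≈ 95.72 → 96.
SO₂ 49: bracket 36–75 → index 51–100; slope 49/39, offset 13.
AQI = 51 + 49/39·13 ≈ 67.33 ⇒ 67.
Sub-indices: NO₂→105, PM10→431, CO→156, O₃→96, SO₂→67. Ranked high→low: 431, 156, 105, 96, 67. Second-highest sub-index = 156.

156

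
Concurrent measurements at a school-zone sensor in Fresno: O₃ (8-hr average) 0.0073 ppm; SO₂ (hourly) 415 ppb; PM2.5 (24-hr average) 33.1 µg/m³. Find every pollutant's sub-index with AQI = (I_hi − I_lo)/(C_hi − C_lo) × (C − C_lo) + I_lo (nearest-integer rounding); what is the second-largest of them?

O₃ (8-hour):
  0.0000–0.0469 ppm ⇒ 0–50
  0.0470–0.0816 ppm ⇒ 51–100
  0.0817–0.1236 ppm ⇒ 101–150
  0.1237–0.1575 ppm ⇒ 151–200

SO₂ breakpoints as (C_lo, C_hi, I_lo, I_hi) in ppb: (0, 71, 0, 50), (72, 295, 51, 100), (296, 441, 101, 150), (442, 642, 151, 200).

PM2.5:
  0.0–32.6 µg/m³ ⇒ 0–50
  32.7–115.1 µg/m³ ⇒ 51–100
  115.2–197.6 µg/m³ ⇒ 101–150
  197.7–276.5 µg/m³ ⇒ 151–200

51

O₃: row 0.0000–0.0469 (AQI 0–50). (50−0)·(0.0073−0.0000)/(0.0469−0.0000) + 0 = 50·0.0073/0.0469 + 0 ≈ 7.78 → 8.
SO₂ 415: bracket 296–441 → index 101–150; slope 49/145, offset 119.
AQI = 101 + 49/145·119 ≈ 141.21 ⇒ 141.
PM2.5: 33.1 lies in 32.7–115.1, so I_lo=51, I_hi=100, C_lo=32.7, C_hi=115.1.
(100−51)/(115.1−32.7) × (33.1−32.7) + 51 = 49/82.4 × 0.4 + 51 ≈ 51.24 → 51.
Sub-indices: O₃→8, SO₂→141, PM2.5→51. Ranked high→low: 141, 51, 8. Second-highest sub-index = 51.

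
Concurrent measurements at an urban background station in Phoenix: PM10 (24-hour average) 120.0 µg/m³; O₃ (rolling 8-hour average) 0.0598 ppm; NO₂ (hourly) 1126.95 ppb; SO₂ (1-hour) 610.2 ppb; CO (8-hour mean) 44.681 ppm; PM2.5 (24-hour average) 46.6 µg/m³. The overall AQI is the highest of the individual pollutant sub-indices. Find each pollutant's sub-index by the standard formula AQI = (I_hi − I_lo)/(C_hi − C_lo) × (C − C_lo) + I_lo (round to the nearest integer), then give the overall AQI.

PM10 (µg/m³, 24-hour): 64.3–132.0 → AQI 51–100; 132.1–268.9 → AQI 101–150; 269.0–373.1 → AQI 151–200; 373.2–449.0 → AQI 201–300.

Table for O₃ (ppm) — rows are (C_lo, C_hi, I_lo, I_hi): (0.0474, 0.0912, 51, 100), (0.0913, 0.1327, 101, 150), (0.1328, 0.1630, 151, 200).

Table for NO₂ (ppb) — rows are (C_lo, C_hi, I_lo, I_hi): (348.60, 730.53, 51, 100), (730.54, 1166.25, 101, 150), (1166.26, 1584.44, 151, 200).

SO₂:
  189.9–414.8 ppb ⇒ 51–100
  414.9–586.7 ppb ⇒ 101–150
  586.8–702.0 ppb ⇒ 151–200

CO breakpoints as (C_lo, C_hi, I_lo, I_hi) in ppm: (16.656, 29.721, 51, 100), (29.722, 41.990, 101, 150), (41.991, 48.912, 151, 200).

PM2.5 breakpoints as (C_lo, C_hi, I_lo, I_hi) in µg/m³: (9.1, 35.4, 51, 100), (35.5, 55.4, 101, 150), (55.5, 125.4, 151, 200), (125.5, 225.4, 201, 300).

170

PM10: 120.0 lies in 64.3–132.0, so I_lo=51, I_hi=100, C_lo=64.3, C_hi=132.0.
(100−51)/(132.0−64.3) × (120.0−64.3) + 51 = 49/67.7 × 55.7 + 51 ≈ 91.31 → 91.
O₃: 0.0598 ∈ [0.0474, 0.0912] ↔ index [51, 100].
51 + (0.0598−0.0474)·(100−51)/(0.0912−0.0474) = 51 + 0.0124·49/0.0438 ≈ 64.87, so AQI = 65.
NO₂: 1126.95 lies in 730.54–1166.25, so I_lo=101, I_hi=150, C_lo=730.54, C_hi=1166.25.
(150−101)/(1166.25−730.54) × (1126.95−730.54) + 101 = 49/435.71 × 396.41 + 101 ≈ 145.58 → 146.
SO₂: 610.2 ∈ [586.8, 702.0] ↔ index [151, 200].
151 + (610.2−586.8)·(200−151)/(702.0−586.8) = 151 + 23.4·49/115.2 ≈ 160.95, so AQI = 161.
CO: row 41.991–48.912 (AQI 151–200). (200−151)·(44.681−41.991)/(48.912−41.991) + 151 = 49·2.690/6.921 + 151 ≈ 170.04 → 170.
PM2.5 46.6: bracket 35.5–55.4 → index 101–150; slope 49/19.9, offset 11.1.
AQI = 101 + 49/19.9·11.1 ≈ 128.33 ⇒ 128.
Sub-indices: PM10→91, O₃→65, NO₂→146, SO₂→161, CO→170, PM2.5→128. Overall AQI = max = 170; dominant pollutant is CO.
AQI 170: Unhealthy.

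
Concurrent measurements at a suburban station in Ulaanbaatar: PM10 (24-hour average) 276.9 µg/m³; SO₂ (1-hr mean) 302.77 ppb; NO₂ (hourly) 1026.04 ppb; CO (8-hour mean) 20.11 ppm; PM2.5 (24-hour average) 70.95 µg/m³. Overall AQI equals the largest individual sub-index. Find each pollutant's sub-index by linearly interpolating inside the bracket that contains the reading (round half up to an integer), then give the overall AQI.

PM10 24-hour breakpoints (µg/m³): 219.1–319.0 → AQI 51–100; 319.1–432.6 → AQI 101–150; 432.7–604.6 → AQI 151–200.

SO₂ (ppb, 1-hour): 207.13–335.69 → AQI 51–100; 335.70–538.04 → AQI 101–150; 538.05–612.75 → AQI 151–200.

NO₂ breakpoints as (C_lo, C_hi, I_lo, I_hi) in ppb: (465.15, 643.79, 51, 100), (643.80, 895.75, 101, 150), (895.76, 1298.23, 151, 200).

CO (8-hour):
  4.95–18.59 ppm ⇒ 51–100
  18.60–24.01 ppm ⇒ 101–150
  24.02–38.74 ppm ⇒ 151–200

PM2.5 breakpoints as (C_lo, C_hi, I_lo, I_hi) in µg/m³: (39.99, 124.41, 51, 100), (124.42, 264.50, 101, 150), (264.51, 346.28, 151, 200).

167

PM10: row 219.1–319.0 (AQI 51–100). (100−51)·(276.9−219.1)/(319.0−219.1) + 51 = 49·57.8/99.9 + 51 ≈ 79.35 → 79.
SO₂: 302.77 ∈ [207.13, 335.69] ↔ index [51, 100].
51 + (302.77−207.13)·(100−51)/(335.69−207.13) = 51 + 95.64·49/128.56 ≈ 87.45, so AQI = 87.
NO₂: 1026.04 lies in 895.76–1298.23, so I_lo=151, I_hi=200, C_lo=895.76, C_hi=1298.23.
(200−151)/(1298.23−895.76) × (1026.04−895.76) + 151 = 49/402.47 × 130.28 + 151 ≈ 166.86 → 167.
CO 20.11: bracket 18.60–24.01 → index 101–150; slope 49/5.41, offset 1.51.
AQI = 101 + 49/5.41·1.51 ≈ 114.68 ⇒ 115.
PM2.5 70.95: bracket 39.99–124.41 → index 51–100; slope 49/84.42, offset 30.96.
AQI = 51 + 49/84.42·30.96 ≈ 68.97 ⇒ 69.
Sub-indices: PM10→79, SO₂→87, NO₂→167, CO→115, PM2.5→69. Overall AQI = max = 167; dominant pollutant is NO₂.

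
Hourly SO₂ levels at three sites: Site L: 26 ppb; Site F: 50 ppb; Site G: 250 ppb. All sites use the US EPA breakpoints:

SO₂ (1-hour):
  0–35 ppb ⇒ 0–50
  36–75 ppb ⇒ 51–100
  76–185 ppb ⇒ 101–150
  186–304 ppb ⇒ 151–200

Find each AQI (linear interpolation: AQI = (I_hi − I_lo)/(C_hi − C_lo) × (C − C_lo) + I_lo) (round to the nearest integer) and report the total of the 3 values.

Site L: 26 lies in 0–35, so I_lo=0, I_hi=50, C_lo=0, C_hi=35.
(50−0)/(35−0) × (26−0) + 0 = 50/35 × 26 + 0 ≈ 37.14 → 37.
Site F: 50 ∈ [36, 75] ↔ index [51, 100].
51 + (50−36)·(100−51)/(75−36) = 51 + 14·49/39 ≈ 68.59, so AQI = 69.
Site G 250: bracket 186–304 → index 151–200; slope 49/118, offset 64.
AQI = 151 + 49/118·64 ≈ 177.58 ⇒ 178.
AQIs: Site L=37, Site F=69, Site G=178. Sum = 37 + 69 + 178 = 284.

284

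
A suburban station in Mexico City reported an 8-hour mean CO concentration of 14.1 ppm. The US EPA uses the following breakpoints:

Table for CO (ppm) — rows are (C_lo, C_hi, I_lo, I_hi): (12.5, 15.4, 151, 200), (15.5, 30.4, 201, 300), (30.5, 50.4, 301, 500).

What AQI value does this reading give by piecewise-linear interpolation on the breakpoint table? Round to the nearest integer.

178

CO: row 12.5–15.4 (AQI 151–200). (200−151)·(14.1−12.5)/(15.4−12.5) + 151 = 49·1.6/2.9 + 151 ≈ 178.03 → 178.
AQI 178 falls in the Unhealthy category.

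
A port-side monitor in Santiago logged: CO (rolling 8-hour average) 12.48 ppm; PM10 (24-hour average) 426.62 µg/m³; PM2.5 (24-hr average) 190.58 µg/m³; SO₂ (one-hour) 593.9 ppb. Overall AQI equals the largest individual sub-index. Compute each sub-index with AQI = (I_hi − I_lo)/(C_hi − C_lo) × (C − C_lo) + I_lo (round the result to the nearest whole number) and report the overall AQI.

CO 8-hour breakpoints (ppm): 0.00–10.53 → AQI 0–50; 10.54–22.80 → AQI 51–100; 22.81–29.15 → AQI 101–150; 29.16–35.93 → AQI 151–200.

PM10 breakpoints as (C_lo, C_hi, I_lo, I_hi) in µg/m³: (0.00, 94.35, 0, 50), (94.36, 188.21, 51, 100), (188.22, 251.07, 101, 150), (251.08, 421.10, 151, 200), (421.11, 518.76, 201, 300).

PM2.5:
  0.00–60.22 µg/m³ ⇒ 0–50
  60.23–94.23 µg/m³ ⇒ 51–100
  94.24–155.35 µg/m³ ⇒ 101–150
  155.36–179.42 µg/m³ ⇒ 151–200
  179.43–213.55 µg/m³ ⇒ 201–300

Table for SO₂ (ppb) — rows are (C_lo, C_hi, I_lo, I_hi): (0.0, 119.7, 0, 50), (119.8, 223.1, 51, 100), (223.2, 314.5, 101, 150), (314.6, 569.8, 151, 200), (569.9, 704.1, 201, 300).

233

CO: 12.48 ∈ [10.54, 22.80] ↔ index [51, 100].
51 + (12.48−10.54)·(100−51)/(22.80−10.54) = 51 + 1.94·49/12.26 ≈ 58.75, so AQI = 59.
PM10 426.62: bracket 421.11–518.76 → index 201–300; slope 99/97.65, offset 5.51.
AQI = 201 + 99/97.65·5.51 ≈ 206.59 ⇒ 207.
PM2.5: 190.58 ∈ [179.43, 213.55] ↔ index [201, 300].
201 + (190.58−179.43)·(300−201)/(213.55−179.43) = 201 + 11.15·99/34.12 ≈ 233.35, so AQI = 233.
SO₂: row 569.9–704.1 (AQI 201–300). (300−201)·(593.9−569.9)/(704.1−569.9) + 201 = 99·24.0/134.2 + 201 ≈ 218.70 → 219.
Sub-indices: CO→59, PM10→207, PM2.5→233, SO₂→219. Overall AQI = max = 233; dominant pollutant is PM2.5.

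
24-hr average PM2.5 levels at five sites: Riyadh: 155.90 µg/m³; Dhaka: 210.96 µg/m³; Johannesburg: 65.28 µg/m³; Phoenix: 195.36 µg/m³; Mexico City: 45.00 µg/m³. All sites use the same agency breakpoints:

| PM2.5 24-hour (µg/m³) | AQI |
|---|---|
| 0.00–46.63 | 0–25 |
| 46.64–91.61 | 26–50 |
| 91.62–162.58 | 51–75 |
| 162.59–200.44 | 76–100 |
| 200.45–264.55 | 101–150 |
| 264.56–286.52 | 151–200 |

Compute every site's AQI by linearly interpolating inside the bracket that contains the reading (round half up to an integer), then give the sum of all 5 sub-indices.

339

Riyadh 155.90: bracket 91.62–162.58 → index 51–75; slope 24/70.96, offset 64.28.
AQI = 51 + 24/70.96·64.28 ≈ 72.74 ⇒ 73.
Dhaka: 210.96 ∈ [200.45, 264.55] ↔ index [101, 150].
101 + (210.96−200.45)·(150−101)/(264.55−200.45) = 101 + 10.51·49/64.10 ≈ 109.03, so AQI = 109.
Johannesburg: 65.28 lies in 46.64–91.61, so I_lo=26, I_hi=50, C_lo=46.64, C_hi=91.61.
(50−26)/(91.61−46.64) × (65.28−46.64) + 26 = 24/44.97 × 18.64 + 26 ≈ 35.95 → 36.
Phoenix 195.36: bracket 162.59–200.44 → index 76–100; slope 24/37.85, offset 32.77.
AQI = 76 + 24/37.85·32.77 ≈ 96.78 ⇒ 97.
Mexico City: row 0.00–46.63 (AQI 0–25). (25−0)·(45.00−0.00)/(46.63−0.00) + 0 = 25·45.00/46.63 + 0 ≈ 24.13 → 24.
AQIs: Riyadh=73, Dhaka=109, Johannesburg=36, Phoenix=97, Mexico City=24. Sum = 73 + 109 + 36 + 97 + 24 = 339.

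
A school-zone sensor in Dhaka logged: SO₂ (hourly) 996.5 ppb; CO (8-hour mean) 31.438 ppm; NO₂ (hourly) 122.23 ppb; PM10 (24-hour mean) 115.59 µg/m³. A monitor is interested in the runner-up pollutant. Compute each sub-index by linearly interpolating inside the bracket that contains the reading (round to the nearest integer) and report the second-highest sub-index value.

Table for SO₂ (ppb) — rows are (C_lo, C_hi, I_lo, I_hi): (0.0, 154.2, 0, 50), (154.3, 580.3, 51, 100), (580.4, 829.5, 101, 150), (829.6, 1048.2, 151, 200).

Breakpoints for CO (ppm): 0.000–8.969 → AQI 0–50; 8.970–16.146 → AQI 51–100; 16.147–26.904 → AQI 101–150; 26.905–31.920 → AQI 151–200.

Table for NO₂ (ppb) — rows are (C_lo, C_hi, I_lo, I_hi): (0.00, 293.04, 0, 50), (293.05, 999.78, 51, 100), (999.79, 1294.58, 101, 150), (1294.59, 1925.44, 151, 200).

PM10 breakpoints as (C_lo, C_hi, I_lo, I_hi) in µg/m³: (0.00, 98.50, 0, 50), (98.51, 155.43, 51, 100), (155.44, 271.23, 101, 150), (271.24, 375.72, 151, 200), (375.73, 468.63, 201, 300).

188

SO₂: row 829.6–1048.2 (AQI 151–200). (200−151)·(996.5−829.6)/(1048.2−829.6) + 151 = 49·166.9/218.6 + 151 ≈ 188.41 → 188.
CO: row 26.905–31.920 (AQI 151–200). (200−151)·(31.438−26.905)/(31.920−26.905) + 151 = 49·4.533/5.015 + 151 ≈ 195.29 → 195.
NO₂: row 0.00–293.04 (AQI 0–50). (50−0)·(122.23−0.00)/(293.04−0.00) + 0 = 50·122.23/293.04 + 0 ≈ 20.86 → 21.
PM10 115.59: bracket 98.51–155.43 → index 51–100; slope 49/56.92, offset 17.08.
AQI = 51 + 49/56.92·17.08 ≈ 65.70 ⇒ 66.
Sub-indices: SO₂→188, CO→195, NO₂→21, PM10→66. Ranked high→low: 195, 188, 66, 21. Second-highest sub-index = 188.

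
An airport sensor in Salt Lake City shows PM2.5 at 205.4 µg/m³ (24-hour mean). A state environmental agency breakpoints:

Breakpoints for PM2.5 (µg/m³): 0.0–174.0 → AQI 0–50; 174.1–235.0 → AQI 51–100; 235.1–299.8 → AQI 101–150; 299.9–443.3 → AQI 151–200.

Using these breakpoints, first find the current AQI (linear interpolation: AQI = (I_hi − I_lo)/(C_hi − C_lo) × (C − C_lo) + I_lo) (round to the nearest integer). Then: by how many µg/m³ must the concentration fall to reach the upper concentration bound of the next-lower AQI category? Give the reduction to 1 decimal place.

PM2.5: 205.4 ∈ [174.1, 235.0] ↔ index [51, 100].
51 + (205.4−174.1)·(100−51)/(235.0−174.1) = 51 + 31.3·49/60.9 ≈ 76.18, so AQI = 76.
Current AQI 76 is in the Moderate range (51–100). The next-lower category tops out at AQI 50, whose upper concentration bound is 174.0 µg/m³.
Reduction needed = 205.4 − 174.0 = 31.4 µg/m³.

31.4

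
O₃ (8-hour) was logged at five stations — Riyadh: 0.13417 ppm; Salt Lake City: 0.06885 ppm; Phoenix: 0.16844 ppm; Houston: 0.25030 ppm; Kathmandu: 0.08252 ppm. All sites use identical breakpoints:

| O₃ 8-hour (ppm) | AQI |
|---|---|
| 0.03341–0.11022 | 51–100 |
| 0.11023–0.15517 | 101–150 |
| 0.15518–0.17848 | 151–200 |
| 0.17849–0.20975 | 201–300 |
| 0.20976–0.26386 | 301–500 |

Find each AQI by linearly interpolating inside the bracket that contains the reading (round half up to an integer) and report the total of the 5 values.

912

Riyadh 0.13417: bracket 0.11023–0.15517 → index 101–150; slope 49/0.04494, offset 0.02394.
AQI = 101 + 49/0.04494·0.02394 ≈ 127.10 ⇒ 127.
Salt Lake City: 0.06885 lies in 0.03341–0.11022, so I_lo=51, I_hi=100, C_lo=0.03341, C_hi=0.11022.
(100−51)/(0.11022−0.03341) × (0.06885−0.03341) + 51 = 49/0.07681 × 0.03544 + 51 ≈ 73.61 → 74.
Phoenix: 0.16844 lies in 0.15518–0.17848, so I_lo=151, I_hi=200, C_lo=0.15518, C_hi=0.17848.
(200−151)/(0.17848−0.15518) × (0.16844−0.15518) + 151 = 49/0.02330 × 0.01326 + 151 ≈ 178.89 → 179.
Houston: row 0.20976–0.26386 (AQI 301–500). (500−301)·(0.25030−0.20976)/(0.26386−0.20976) + 301 = 199·0.04054/0.05410 + 301 ≈ 450.12 → 450.
Kathmandu: 0.08252 ∈ [0.03341, 0.11022] ↔ index [51, 100].
51 + (0.08252−0.03341)·(100−51)/(0.11022−0.03341) = 51 + 0.04911·49/0.07681 ≈ 82.33, so AQI = 82.
AQIs: Riyadh=127, Salt Lake City=74, Phoenix=179, Houston=450, Kathmandu=82. Sum = 127 + 74 + 179 + 450 + 82 = 912.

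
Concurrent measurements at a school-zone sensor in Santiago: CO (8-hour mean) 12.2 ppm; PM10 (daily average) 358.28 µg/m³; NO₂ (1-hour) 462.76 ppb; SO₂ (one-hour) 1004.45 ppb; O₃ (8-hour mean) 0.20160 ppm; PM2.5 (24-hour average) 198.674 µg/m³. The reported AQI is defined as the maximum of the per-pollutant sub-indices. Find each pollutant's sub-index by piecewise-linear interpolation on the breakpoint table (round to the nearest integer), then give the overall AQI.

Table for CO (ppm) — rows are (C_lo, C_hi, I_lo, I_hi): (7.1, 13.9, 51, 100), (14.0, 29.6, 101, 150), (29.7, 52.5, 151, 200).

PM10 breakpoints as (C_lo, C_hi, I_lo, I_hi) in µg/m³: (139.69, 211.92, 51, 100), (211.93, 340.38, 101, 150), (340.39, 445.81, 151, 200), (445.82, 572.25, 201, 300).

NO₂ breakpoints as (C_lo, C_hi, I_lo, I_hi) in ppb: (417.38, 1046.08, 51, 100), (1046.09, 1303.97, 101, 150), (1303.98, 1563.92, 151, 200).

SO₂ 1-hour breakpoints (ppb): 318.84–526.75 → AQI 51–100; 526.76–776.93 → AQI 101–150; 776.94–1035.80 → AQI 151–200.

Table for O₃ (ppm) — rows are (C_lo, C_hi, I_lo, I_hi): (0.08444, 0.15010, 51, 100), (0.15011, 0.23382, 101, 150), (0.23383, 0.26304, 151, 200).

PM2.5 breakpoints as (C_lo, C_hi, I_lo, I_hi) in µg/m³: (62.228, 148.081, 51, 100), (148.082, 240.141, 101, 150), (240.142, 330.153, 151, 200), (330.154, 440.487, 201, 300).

CO: 12.2 lies in 7.1–13.9, so I_lo=51, I_hi=100, C_lo=7.1, C_hi=13.9.
(100−51)/(13.9−7.1) × (12.2−7.1) + 51 = 49/6.8 × 5.1 + 51 ≈ 87.75 → 88.
PM10 358.28: bracket 340.39–445.81 → index 151–200; slope 49/105.42, offset 17.89.
AQI = 151 + 49/105.42·17.89 ≈ 159.32 ⇒ 159.
NO₂: row 417.38–1046.08 (AQI 51–100). (100−51)·(462.76−417.38)/(1046.08−417.38) + 51 = 49·45.38/628.70 + 51 ≈ 54.54 → 55.
SO₂ 1004.45: bracket 776.94–1035.80 → index 151–200; slope 49/258.86, offset 227.51.
AQI = 151 + 49/258.86·227.51 ≈ 194.07 ⇒ 194.
O₃ 0.20160: bracket 0.15011–0.23382 → index 101–150; slope 49/0.08371, offset 0.05149.
AQI = 101 + 49/0.08371·0.05149 ≈ 131.14 ⇒ 131.
PM2.5: row 148.082–240.141 (AQI 101–150). (150−101)·(198.674−148.082)/(240.141−148.082) + 101 = 49·50.592/92.059 + 101 ≈ 127.93 → 128.
Sub-indices: CO→88, PM10→159, NO₂→55, SO₂→194, O₃→131, PM2.5→128. Overall AQI = max = 194; dominant pollutant is SO₂.

194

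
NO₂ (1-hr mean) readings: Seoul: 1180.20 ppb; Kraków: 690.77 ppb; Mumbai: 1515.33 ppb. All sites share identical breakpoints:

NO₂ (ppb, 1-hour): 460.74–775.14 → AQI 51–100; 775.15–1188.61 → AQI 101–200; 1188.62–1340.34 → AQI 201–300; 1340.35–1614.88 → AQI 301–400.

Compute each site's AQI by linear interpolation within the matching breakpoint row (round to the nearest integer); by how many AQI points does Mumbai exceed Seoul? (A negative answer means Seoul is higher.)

Seoul: 1180.20 lies in 775.15–1188.61, so I_lo=101, I_hi=200, C_lo=775.15, C_hi=1188.61.
(200−101)/(1188.61−775.15) × (1180.20−775.15) + 101 = 99/413.46 × 405.05 + 101 ≈ 197.99 → 198.
Kraków 690.77: bracket 460.74–775.14 → index 51–100; slope 49/314.40, offset 230.03.
AQI = 51 + 49/314.40·230.03 ≈ 86.85 ⇒ 87.
Mumbai: row 1340.35–1614.88 (AQI 301–400). (400−301)·(1515.33−1340.35)/(1614.88−1340.35) + 301 = 99·174.98/274.53 + 301 ≈ 364.10 → 364.
AQIs: Seoul=198, Kraków=87, Mumbai=364. Mumbai (364) − Seoul (198) = 166.

166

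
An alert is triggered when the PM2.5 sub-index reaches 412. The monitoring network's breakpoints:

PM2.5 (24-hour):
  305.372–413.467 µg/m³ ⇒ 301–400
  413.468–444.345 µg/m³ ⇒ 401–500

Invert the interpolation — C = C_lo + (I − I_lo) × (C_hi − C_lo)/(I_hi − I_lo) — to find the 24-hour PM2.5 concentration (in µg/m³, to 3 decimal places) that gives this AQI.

AQI 412 lies in the 401–500 band, which corresponds to 413.468–444.345 µg/m³.
C = 413.468 + (412−401)×(444.345−413.468)/(500−401) = 413.468 + 11×30.877/99 ≈ 416.89878 µg/m³ → 416.899 µg/m³ to 3 dp.

416.899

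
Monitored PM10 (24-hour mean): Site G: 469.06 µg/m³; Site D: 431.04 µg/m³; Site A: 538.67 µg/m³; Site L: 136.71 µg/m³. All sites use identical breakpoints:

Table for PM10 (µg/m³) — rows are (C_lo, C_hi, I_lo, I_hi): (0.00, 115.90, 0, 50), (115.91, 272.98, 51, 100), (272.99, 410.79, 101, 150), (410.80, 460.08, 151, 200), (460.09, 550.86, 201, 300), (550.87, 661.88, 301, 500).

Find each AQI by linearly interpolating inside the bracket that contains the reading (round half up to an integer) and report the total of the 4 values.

726

Site G: 469.06 ∈ [460.09, 550.86] ↔ index [201, 300].
201 + (469.06−460.09)·(300−201)/(550.86−460.09) = 201 + 8.97·99/90.77 ≈ 210.78, so AQI = 211.
Site D: 431.04 ∈ [410.80, 460.08] ↔ index [151, 200].
151 + (431.04−410.80)·(200−151)/(460.08−410.80) = 151 + 20.24·49/49.28 ≈ 171.13, so AQI = 171.
Site A: 538.67 lies in 460.09–550.86, so I_lo=201, I_hi=300, C_lo=460.09, C_hi=550.86.
(300−201)/(550.86−460.09) × (538.67−460.09) + 201 = 99/90.77 × 78.58 + 201 ≈ 286.70 → 287.
Site L: 136.71 ∈ [115.91, 272.98] ↔ index [51, 100].
51 + (136.71−115.91)·(100−51)/(272.98−115.91) = 51 + 20.80·49/157.07 ≈ 57.49, so AQI = 57.
AQIs: Site G=211, Site D=171, Site A=287, Site L=57. Sum = 211 + 171 + 287 + 57 = 726.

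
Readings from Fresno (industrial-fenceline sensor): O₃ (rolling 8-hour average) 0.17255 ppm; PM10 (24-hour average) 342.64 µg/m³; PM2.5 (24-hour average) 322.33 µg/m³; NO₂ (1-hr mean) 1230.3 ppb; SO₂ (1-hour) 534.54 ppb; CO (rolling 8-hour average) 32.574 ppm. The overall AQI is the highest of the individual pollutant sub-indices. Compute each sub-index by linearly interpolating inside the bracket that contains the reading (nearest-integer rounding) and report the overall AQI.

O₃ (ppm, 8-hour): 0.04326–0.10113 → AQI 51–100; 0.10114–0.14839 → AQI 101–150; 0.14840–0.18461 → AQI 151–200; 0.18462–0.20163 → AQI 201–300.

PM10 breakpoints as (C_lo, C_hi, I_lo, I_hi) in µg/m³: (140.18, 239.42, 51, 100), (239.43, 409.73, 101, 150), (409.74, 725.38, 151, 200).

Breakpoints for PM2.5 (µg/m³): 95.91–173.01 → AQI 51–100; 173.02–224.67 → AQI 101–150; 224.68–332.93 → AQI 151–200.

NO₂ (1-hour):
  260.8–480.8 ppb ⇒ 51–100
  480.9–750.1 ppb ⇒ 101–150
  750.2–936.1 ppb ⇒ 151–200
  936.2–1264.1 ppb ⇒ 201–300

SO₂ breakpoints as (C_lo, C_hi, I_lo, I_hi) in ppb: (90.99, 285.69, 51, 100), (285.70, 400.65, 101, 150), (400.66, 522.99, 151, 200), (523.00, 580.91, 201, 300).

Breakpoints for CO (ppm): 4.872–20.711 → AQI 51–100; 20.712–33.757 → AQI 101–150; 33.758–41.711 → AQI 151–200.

O₃ 0.17255: bracket 0.14840–0.18461 → index 151–200; slope 49/0.03621, offset 0.02415.
AQI = 151 + 49/0.03621·0.02415 ≈ 183.68 ⇒ 184.
PM10: 342.64 lies in 239.43–409.73, so I_lo=101, I_hi=150, C_lo=239.43, C_hi=409.73.
(150−101)/(409.73−239.43) × (342.64−239.43) + 101 = 49/170.30 × 103.21 + 101 ≈ 130.70 → 131.
PM2.5: 322.33 lies in 224.68–332.93, so I_lo=151, I_hi=200, C_lo=224.68, C_hi=332.93.
(200−151)/(332.93−224.68) × (322.33−224.68) + 151 = 49/108.25 × 97.65 + 151 ≈ 195.20 → 195.
NO₂: 1230.3 ∈ [936.2, 1264.1] ↔ index [201, 300].
201 + (1230.3−936.2)·(300−201)/(1264.1−936.2) = 201 + 294.1·99/327.9 ≈ 289.80, so AQI = 290.
SO₂: 534.54 ∈ [523.00, 580.91] ↔ index [201, 300].
201 + (534.54−523.00)·(300−201)/(580.91−523.00) = 201 + 11.54·99/57.91 ≈ 220.73, so AQI = 221.
CO: 32.574 ∈ [20.712, 33.757] ↔ index [101, 150].
101 + (32.574−20.712)·(150−101)/(33.757−20.712) = 101 + 11.862·49/13.045 ≈ 145.56, so AQI = 146.
Sub-indices: O₃→184, PM10→131, PM2.5→195, NO₂→290, SO₂→221, CO→146. Overall AQI = max = 290; dominant pollutant is NO₂.

290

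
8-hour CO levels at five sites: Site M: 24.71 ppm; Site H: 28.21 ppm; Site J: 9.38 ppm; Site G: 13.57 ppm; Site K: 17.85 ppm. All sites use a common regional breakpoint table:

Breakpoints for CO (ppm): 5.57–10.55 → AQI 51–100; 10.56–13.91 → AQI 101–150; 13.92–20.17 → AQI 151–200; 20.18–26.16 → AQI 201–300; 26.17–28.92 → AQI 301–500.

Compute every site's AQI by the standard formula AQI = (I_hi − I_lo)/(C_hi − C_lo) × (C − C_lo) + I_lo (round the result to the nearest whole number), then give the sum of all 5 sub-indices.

1140

Site M: row 20.18–26.16 (AQI 201–300). (300−201)·(24.71−20.18)/(26.16−20.18) + 201 = 99·4.53/5.98 + 201 ≈ 275.99 → 276.
Site H: 28.21 lies in 26.17–28.92, so I_lo=301, I_hi=500, C_lo=26.17, C_hi=28.92.
(500−301)/(28.92−26.17) × (28.21−26.17) + 301 = 199/2.75 × 2.04 + 301 ≈ 448.62 → 449.
Site J: row 5.57–10.55 (AQI 51–100). (100−51)·(9.38−5.57)/(10.55−5.57) + 51 = 49·3.81/4.98 + 51 ≈ 88.49 → 88.
Site G: row 10.56–13.91 (AQI 101–150). (150−101)·(13.57−10.56)/(13.91−10.56) + 101 = 49·3.01/3.35 + 101 ≈ 145.03 → 145.
Site K 17.85: bracket 13.92–20.17 → index 151–200; slope 49/6.25, offset 3.93.
AQI = 151 + 49/6.25·3.93 ≈ 181.81 ⇒ 182.
AQIs: Site M=276, Site H=449, Site J=88, Site G=145, Site K=182. Sum = 276 + 449 + 88 + 145 + 182 = 1140.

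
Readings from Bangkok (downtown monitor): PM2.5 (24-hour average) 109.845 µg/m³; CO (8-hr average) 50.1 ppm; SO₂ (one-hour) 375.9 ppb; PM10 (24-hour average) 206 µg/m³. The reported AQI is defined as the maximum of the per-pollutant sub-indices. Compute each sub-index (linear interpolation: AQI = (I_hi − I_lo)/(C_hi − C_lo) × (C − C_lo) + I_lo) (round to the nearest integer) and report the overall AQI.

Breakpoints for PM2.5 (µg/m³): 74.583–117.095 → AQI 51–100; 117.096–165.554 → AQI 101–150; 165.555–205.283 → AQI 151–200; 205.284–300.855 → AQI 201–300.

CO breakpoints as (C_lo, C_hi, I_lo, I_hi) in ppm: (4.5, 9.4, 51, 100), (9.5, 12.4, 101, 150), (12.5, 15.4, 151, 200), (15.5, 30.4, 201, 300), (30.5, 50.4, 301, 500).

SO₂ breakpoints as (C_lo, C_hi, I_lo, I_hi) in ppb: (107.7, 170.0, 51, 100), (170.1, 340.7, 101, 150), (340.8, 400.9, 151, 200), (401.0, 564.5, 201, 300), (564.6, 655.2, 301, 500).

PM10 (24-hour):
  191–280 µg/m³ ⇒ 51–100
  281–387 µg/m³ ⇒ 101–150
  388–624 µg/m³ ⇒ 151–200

PM2.5: 109.845 ∈ [74.583, 117.095] ↔ index [51, 100].
51 + (109.845−74.583)·(100−51)/(117.095−74.583) = 51 + 35.262·49/42.512 ≈ 91.64, so AQI = 92.
CO: 50.1 lies in 30.5–50.4, so I_lo=301, I_hi=500, C_lo=30.5, C_hi=50.4.
(500−301)/(50.4−30.5) × (50.1−30.5) + 301 = 199/19.9 × 19.6 + 301 ≈ 497.00 → 497.
SO₂: 375.9 lies in 340.8–400.9, so I_lo=151, I_hi=200, C_lo=340.8, C_hi=400.9.
(200−151)/(400.9−340.8) × (375.9−340.8) + 151 = 49/60.1 × 35.1 + 151 ≈ 179.62 → 180.
PM10: 206 lies in 191–280, so I_lo=51, I_hi=100, C_lo=191, C_hi=280.
(100−51)/(280−191) × (206−191) + 51 = 49/89 × 15 + 51 ≈ 59.26 → 59.
Sub-indices: PM2.5→92, CO→497, SO₂→180, PM10→59. Overall AQI = max = 497; dominant pollutant is CO.
AQI 497: Hazardous.

497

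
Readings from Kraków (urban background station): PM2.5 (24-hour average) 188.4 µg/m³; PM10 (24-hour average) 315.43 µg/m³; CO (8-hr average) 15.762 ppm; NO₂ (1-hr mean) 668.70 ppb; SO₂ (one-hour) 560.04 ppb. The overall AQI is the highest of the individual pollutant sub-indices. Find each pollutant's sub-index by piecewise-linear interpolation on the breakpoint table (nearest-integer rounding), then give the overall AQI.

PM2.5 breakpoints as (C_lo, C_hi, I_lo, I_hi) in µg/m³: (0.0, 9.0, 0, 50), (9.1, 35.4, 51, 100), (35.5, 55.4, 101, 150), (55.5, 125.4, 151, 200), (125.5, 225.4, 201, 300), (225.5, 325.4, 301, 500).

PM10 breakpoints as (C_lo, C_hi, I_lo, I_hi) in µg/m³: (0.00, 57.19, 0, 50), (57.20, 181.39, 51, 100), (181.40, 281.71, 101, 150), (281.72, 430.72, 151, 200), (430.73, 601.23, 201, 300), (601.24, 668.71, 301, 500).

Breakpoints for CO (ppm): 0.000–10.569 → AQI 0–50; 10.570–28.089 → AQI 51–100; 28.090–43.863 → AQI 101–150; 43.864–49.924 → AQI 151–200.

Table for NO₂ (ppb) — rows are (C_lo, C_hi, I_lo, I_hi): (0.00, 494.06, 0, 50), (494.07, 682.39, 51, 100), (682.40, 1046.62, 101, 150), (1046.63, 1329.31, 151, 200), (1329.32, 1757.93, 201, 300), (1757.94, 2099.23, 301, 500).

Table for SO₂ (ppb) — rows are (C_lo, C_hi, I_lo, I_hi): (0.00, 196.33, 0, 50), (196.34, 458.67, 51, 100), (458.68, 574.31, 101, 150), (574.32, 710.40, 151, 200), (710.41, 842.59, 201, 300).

PM2.5: 188.4 lies in 125.5–225.4, so I_lo=201, I_hi=300, C_lo=125.5, C_hi=225.4.
(300−201)/(225.4−125.5) × (188.4−125.5) + 201 = 99/99.9 × 62.9 + 201 ≈ 263.33 → 263.
PM10: row 281.72–430.72 (AQI 151–200). (200−151)·(315.43−281.72)/(430.72−281.72) + 151 = 49·33.71/149.00 + 151 ≈ 162.09 → 162.
CO 15.762: bracket 10.570–28.089 → index 51–100; slope 49/17.519, offset 5.192.
AQI = 51 + 49/17.519·5.192 ≈ 65.52 ⇒ 66.
NO₂ 668.70: bracket 494.07–682.39 → index 51–100; slope 49/188.32, offset 174.63.
AQI = 51 + 49/188.32·174.63 ≈ 96.44 ⇒ 96.
SO₂: 560.04 lies in 458.68–574.31, so I_lo=101, I_hi=150, C_lo=458.68, C_hi=574.31.
(150−101)/(574.31−458.68) × (560.04−458.68) + 101 = 49/115.63 × 101.36 + 101 ≈ 143.95 → 144.
Sub-indices: PM2.5→263, PM10→162, CO→66, NO₂→96, SO₂→144. Overall AQI = max = 263; dominant pollutant is PM2.5.

263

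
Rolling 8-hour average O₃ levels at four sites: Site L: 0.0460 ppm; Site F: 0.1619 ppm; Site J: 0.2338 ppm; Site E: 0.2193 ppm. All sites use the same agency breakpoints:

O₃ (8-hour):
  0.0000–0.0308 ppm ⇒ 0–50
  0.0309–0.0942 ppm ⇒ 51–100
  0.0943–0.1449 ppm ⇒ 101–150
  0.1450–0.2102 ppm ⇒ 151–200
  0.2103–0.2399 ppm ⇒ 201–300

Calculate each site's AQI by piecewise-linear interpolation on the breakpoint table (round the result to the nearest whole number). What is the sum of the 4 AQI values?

Site L 0.0460: bracket 0.0309–0.0942 → index 51–100; slope 49/0.0633, offset 0.0151.
AQI = 51 + 49/0.0633·0.0151 ≈ 62.69 ⇒ 63.
Site F: 0.1619 ∈ [0.1450, 0.2102] ↔ index [151, 200].
151 + (0.1619−0.1450)·(200−151)/(0.2102−0.1450) = 151 + 0.0169·49/0.0652 ≈ 163.70, so AQI = 164.
Site J 0.2338: bracket 0.2103–0.2399 → index 201–300; slope 99/0.0296, offset 0.0235.
AQI = 201 + 99/0.0296·0.0235 ≈ 279.60 ⇒ 280.
Site E: row 0.2103–0.2399 (AQI 201–300). (300−201)·(0.2193−0.2103)/(0.2399−0.2103) + 201 = 99·0.0090/0.0296 + 201 ≈ 231.10 → 231.
AQIs: Site L=63, Site F=164, Site J=280, Site E=231. Sum = 63 + 164 + 280 + 231 = 738.

738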